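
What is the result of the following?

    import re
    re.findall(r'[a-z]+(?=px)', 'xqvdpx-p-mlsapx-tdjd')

The `(?=…)`/`(?<=…)` assertion just peeks at neighbouring text; it doesn't advance the match position.
`findall` yields the raw match text (2 of them) because the pattern has no groups.

['xqvd', 'mlsa']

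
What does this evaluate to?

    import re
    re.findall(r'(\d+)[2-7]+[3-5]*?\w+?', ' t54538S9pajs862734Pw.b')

['545', '86273']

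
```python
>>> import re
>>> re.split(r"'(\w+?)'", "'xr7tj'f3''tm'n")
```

['', 'xr7tj', "f3'", 'tm', 'n']

The group in the pattern means `split` returns the separators' captures alongside the pieces.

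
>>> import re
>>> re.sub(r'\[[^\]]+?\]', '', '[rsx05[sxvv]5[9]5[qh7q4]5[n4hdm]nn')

Matches: at [0:12] → '[rsx05[sxvv]'; at [13:16] → '[9]'; at [17:24] → '[qh7q4]'; at [25:32] → '[n4hdm]'.
Each match is replaced by ''.

'555nn'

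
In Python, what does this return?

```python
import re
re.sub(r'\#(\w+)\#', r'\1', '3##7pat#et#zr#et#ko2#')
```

'3#7patetzretko2'

Matches: at [2:8] → '#7pat#'; at [10:14] → '#zr#'; at [16:21] → '#ko2#'.
The replacement refers to a captured group, so each match is rewritten using its own captured text.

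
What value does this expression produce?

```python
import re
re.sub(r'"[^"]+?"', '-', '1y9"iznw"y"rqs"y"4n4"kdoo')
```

'1y9-y-y-kdoo'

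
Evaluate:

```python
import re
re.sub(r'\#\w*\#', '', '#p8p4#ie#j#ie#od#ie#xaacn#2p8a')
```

'ieieie2p8a'

Matches: at [0:6] → '#p8p4#'; at [8:11] → '#j#'; at [13:17] → '#od#'; at [19:26] → '#xaacn#'.
Each match is replaced by ''.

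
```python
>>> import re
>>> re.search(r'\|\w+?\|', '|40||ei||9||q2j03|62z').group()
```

'|40|'

`search` walks the string left to right and returns the first match it finds.
The match spans [0:4] → '|40|'.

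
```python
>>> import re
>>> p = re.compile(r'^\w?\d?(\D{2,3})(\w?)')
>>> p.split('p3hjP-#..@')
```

['', 'hjP', '', '-#..@']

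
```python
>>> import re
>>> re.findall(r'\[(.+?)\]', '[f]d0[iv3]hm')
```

['f', 'iv3']

A non-greedy quantifier consumes as few characters as it can — just enough that the remainder of the pattern still matches from where it stops; whatever follows it matches normally.
Matches: at [0:3] match '[f]', group 1 = 'f'; at [5:10] match '[iv3]', group 1 = 'iv3'.
`findall` collects group 1 from each match (2 total).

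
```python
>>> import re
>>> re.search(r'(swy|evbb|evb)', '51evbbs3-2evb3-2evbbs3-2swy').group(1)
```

'evbb'

The match spans [2:6] → 'evbb'.
Captured: group 1 = 'evbb'.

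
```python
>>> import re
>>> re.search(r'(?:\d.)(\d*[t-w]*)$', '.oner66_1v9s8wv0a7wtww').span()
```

The pattern matches a digit, then any character (non-capturing group); then zero or more of a digit, then zero or more of a character in [t-w] (captured); then anchored at the end.
`re.search` tries every starting position until one works.
The match spans [15:22] → '0a7wtww'.
Captured: group 1 = '7wtww'.

(15, 22)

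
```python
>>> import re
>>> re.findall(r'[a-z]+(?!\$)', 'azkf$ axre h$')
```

['azk', 'axre']

`(?!…)`/`(?<!…)` only lets a position through if the neighbouring text does NOT match; no characters are consumed.
Since nothing is captured, `findall` lists the 2 matched substrings directly.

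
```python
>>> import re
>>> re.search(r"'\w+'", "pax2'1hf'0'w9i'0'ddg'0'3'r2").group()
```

The match spans [4:9] → "'1hf'".

"'1hf'"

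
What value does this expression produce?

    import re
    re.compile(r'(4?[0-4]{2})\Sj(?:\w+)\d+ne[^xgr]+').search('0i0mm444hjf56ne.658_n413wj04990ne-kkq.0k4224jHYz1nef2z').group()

'444hjf56ne.658_n413wj04990ne-kkq.0k4224jHYz1nef2z'

The match spans [5:54] → '444hjf56ne.658_n413wj04990ne-kkq.0k4224jHYz1nef2z'.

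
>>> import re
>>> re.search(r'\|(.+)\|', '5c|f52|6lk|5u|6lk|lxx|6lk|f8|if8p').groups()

`re.search` scans for the first position where the pattern succeeds.
The match spans [2:29] → '|f52|6lk|5u|6lk|lxx|6lk|f8|'.
Captured: group 1 = 'f52|6lk|5u|6lk|lxx|6lk|f8'.

('f52|6lk|5u|6lk|lxx|6lk|f8',)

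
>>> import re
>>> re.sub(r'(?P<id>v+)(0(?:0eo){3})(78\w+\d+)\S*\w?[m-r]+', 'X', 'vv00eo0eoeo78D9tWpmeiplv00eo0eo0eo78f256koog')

The pattern matches one or more of a literal 'v' (captured as 'id'); then the literal '0', then the literal '0eo' repeated 3 times (captured); then the literal '78', then one or more of a word character, then one or more of a digit (captured); then zero or more of a non-whitespace character; then optionally a word character, then one or more of a character in [m-r].
Matches: at [23:43] → 'v00eo0eo0eo78f256koo'.
Every occurrence is swapped for 'X'.

'vv00eo0eoeo78D9tWpmeiplXg'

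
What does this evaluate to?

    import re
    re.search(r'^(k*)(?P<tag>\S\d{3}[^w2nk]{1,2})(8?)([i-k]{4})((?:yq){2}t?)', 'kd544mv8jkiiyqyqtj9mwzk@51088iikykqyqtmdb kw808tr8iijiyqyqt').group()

'kd544mv8jkiiyqyqt'

The pattern matches anchored at the start of the string; then zero or more of a literal 'k' (captured); then a non-whitespace character, then exactly 3 of a digit, then 1 to 2 of any character except [w2nk] (captured as 'tag'); then optionally a literal '8' (captured); then exactly 4 of a character in [i-k] (captured); then the literal 'yq' repeated 2 times, then optionally the literal 't' (captured).
`re.search` tries every starting position until one works.
The match spans [0:17] → 'kd544mv8jkiiyqyqt'.
Captured: group 1 = 'k', group 2 = 'd544mv', group 3 = '8', group 4 = 'jkii', group 5 = 'yqyqt'.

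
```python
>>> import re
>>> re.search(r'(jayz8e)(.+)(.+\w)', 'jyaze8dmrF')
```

None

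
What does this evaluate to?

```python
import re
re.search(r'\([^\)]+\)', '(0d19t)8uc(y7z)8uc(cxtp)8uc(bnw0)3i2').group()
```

'(0d19t)'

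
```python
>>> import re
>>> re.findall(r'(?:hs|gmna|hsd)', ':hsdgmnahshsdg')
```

Alternation isn't longest-match — the leftmost alternative that fits at this position is chosen.
Since nothing is captured, `findall` lists the 4 matched substrings directly.

['hs', 'gmna', 'hs', 'hs']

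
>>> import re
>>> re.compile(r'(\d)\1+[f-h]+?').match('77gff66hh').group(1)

After group 1 captures some text, `\1` only succeeds where that same text appears again.
With `match`, the pattern is implicitly anchored at the beginning.
The match spans [0:3] → '77g'.
Captured: group 1 = '7'.

'7'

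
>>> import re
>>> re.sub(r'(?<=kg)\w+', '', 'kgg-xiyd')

'kg-xiyd'

The `(?=…)`/`(?<=…)` assertion just peeks at neighbouring text; it doesn't advance the match position.
Matches: at [2:3] → 'g'.
Each match is replaced by ''.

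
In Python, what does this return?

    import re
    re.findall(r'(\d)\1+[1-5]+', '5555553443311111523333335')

['5']

After group 1 captures some text, `\1` only succeeds where that same text appears again.
One capturing group, so `findall` returns just the captured substring from the one match — 1 in all.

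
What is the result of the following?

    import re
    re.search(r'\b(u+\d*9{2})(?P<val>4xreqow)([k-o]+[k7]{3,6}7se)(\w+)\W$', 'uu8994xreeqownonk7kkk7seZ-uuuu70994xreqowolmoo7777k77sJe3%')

None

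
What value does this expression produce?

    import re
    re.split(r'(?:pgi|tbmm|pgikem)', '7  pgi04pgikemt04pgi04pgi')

['7  ', '04', 'kemt04', '04', '']

Alternation isn't longest-match — the leftmost alternative that fits at this position is chosen.
Each match becomes a cut point; 5 segments remain.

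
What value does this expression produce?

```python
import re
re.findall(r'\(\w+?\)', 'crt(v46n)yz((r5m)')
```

Scanning left to right: at [3:9] → '(v46n)'; at [12:17] → '(r5m)'.
Since nothing is captured, `findall` lists the 2 matched substrings directly.

['(v46n)', '(r5m)']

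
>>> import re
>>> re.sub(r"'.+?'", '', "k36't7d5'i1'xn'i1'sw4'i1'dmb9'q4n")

'k36i1i1i1q4n'

Every occurrence is swapped for ''.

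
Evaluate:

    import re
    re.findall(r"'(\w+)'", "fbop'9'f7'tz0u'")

['9', 'tz0u']

Because there's exactly one group, `findall` drops the full match and keeps group 1 from each hit.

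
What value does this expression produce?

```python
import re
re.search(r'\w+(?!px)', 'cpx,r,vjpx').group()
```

Because the assertion is negative and zero-width, positions next to the forbidden text are skipped.
`re.search` tries every starting position until one works.
The match spans [0:3] → 'cpx'.

'cpx'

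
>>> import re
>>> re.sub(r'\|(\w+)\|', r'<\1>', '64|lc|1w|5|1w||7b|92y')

'64<lc>1w<5>1w|<7b>92y'

Matches: at [2:6] → '|lc|'; at [8:11] → '|5|'; at [14:18] → '|7b|'.
The replacement refers to a captured group, so each match is rewritten using its own captured text.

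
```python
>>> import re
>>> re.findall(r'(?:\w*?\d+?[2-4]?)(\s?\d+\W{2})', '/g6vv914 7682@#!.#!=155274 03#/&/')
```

[' 7682@#', ' 03#/']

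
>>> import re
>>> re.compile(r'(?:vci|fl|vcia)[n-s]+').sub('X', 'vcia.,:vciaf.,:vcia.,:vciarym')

'vcia.,:vciaf.,:vcia.,:Xym'

Every occurrence is swapped for 'X'.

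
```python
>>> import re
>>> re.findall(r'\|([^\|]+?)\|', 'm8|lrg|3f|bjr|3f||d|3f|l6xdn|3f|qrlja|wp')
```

Scanning left to right: at [2:7] match '|lrg|', group 1 = 'lrg'; at [9:14] match '|bjr|', group 1 = 'bjr'; at [17:20] match '|d|', group 1 = 'd'; at [22:29] match '|l6xdn|', group 1 = 'l6xdn'; at [31:38] match '|qrlja|', group 1 = 'qrlja'.
Because there's exactly one group, `findall` drops the full match and keeps group 1 from each hit.

['lrg', 'bjr', 'd', 'l6xdn', 'qrlja']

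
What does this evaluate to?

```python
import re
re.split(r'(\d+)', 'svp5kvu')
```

['svp', '5', 'kvu']

Pattern: one or more of a digit (captured).
Matches to split on: at [3:4] → '5'.
`re.split` interleaves the captured-group text with the surrounding fragments.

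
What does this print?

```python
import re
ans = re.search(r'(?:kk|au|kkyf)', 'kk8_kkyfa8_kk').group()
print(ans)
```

Unlike `match`, `search` isn't anchored — it looks for the pattern anywhere in the string.
The match spans [0:2] → 'kk'.

kk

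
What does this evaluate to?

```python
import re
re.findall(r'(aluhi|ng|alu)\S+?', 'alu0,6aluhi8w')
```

['alu', 'aluhi']

The regex engine tests alternatives in the order written; an earlier branch that matches wins even if a later one would match more.
Matches: at [0:4] match 'alu0', group 1 = 'alu'; at [6:12] match 'aluhi8', group 1 = 'aluhi'.
One capturing group, so `findall` returns just the captured substring from each match — 2 in all.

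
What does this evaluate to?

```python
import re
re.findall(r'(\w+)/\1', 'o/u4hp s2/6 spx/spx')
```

['spx']

The backreference `\1` re-matches whatever the first group consumed, character for character.
`findall` collects group 1 from the one match (1 total).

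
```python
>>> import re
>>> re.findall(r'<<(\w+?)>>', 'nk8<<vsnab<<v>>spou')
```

Scanning left to right: at [10:15] match '<<v>>', group 1 = 'v'.
One capturing group, so `findall` returns just the captured substring from the one match — 1 in all.

['v']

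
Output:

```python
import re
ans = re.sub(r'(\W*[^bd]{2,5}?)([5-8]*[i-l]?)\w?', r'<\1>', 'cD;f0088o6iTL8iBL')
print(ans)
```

<cD><;f0><88><6i><L8>L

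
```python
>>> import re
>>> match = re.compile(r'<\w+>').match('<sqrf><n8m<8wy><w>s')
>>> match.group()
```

`re.match` only tries the pattern at the start of the string.
The match spans [0:6] → '<sqrf>'.

'<sqrf>'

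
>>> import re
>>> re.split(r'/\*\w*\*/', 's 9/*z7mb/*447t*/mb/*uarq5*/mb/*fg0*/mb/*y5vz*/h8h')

['s 9/*z7mb', 'mb', 'mb', 'mb', 'h8h']

Each match becomes a cut point; 5 segments remain.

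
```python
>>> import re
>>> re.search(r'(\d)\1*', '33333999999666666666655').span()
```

(0, 5)

The backreference `\1` re-matches whatever the first group consumed, character for character.
`search` walks the string left to right and returns the first match it finds.
The match spans [0:5] → '33333'.
Captured: group 1 = '3'.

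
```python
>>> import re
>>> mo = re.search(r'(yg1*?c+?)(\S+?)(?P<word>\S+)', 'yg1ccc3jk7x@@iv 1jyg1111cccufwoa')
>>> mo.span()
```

This matches the literal 'yg', then zero or more of the literal '1' (lazy), then one or more of the literal 'c' (lazy) (captured); then one or more of a non-whitespace character (lazy) (captured); then one or more of a non-whitespace character (captured as 'word').
Unlike `match`, `search` isn't anchored — it looks for the pattern anywhere in the string.
The match spans [0:15] → 'yg1ccc3jk7x@@iv'.
Captured: group 1 = 'yg1c', group 2 = 'c', group 3 = 'c3jk7x@@iv'.

(0, 15)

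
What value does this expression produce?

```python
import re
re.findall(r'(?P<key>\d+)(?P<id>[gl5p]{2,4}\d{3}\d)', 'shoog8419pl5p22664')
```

[('8419', 'pl5p2266')]

`findall` packs the 2 group values into a tuple for every match.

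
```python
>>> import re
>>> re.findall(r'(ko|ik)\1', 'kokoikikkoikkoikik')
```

['ko', 'ik', 'ik']

The backreference `\1` re-matches whatever the first group consumed, character for character.
With a single group, `findall` returns only what that group captured — 3 items.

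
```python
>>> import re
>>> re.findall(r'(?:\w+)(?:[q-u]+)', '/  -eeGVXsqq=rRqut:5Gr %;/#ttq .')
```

['eeGVXsqq', 'rRqut', '5Gr', 'ttq']

The pattern matches one or more of a word character (non-capturing group); then one or more of a character in [q-u] (non-capturing group).
Matches: at [4:12] → 'eeGVXsqq'; at [13:18] → 'rRqut'; at [19:22] → '5Gr'; at [27:30] → 'ttq'.
No capturing groups, so `findall` returns the 4 full match strings.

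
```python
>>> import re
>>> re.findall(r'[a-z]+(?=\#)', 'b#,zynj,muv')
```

['b']

Lookahead/lookbehind check context without consuming it, so the matched span excludes the asserted characters.
Scanning left to right: at [0:1] → 'b'.
No capturing groups, so `findall` returns the 1 full match string.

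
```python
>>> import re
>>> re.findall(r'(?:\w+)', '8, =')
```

This matches one or more of a word character (non-capturing group).
Matches: at [0:1] → '8'.
No capturing groups, so `findall` returns the 1 full match string.

['8']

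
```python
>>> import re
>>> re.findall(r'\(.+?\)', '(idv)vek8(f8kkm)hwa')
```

['(idv)', '(f8kkm)']

Since nothing is captured, `findall` lists the 2 matched substrings directly.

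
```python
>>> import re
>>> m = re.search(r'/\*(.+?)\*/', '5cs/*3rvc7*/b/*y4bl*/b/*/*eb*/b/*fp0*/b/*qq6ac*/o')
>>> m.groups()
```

The match spans [3:12] → '/*3rvc7*/'.
Captured: group 1 = '3rvc7'.

('3rvc7',)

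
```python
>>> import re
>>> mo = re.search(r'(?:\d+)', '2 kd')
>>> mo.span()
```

The match spans [0:1] → '2'.

(0, 1)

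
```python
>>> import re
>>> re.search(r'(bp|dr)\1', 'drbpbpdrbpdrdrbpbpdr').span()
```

(2, 6)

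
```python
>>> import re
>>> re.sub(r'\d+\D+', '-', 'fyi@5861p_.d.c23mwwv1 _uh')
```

`sub` substitutes '-' at each match site.

'fyi@---'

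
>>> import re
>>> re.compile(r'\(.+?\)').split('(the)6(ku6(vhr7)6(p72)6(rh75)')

The `?` after the quantifier makes it lazy — it takes as little as possible before letting the rest of the pattern try.
Matches to split on: at [0:5] → '(the)'; at [6:16] → '(ku6(vhr7)'; at [17:22] → '(p72)'; at [23:29] → '(rh75)'.
The string is cut at each match, leaving 5 pieces.

['', '6', '6', '6', '']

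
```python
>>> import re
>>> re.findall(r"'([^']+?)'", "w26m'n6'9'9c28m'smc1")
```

['n6', '9c28m']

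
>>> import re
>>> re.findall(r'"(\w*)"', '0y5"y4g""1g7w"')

`findall` collects group 1 from each match (2 total).

['y4g', '1g7w']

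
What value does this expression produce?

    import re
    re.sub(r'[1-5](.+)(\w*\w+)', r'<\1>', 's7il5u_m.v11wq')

Pattern: a character in [1-5]; then one or more of any character (captured); then zero or more of a word character, then one or more of a word character (captured).
Matches: at [4:14] → '5u_m.v11wq'.
The replacement refers to a captured group, so each match is rewritten using its own captured text.

's7il<u_m.v11w>'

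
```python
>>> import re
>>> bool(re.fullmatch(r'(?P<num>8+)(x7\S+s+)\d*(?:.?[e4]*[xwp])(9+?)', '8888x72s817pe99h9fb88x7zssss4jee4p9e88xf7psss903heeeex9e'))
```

`re.fullmatch` is like wrapping the pattern in `^…$` (in single-line mode).
Here there's no way to consume every character, so the call returns None, and `bool(None)` is False.

False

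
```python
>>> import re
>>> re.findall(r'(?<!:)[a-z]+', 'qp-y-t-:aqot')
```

`(?!…)`/`(?<!…)` only lets a position through if the neighbouring text does NOT match; no characters are consumed.
Since nothing is captured, `findall` lists the 4 matched substrings directly.

['qp', 'y', 't', 'qot']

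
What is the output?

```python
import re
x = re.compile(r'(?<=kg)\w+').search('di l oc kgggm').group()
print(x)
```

The positive lookaround only admits positions where the adjacent text matches; those characters stay outside the span.
`re.search` tries every starting position until one works.
The match spans [10:13] → 'ggm'.

ggm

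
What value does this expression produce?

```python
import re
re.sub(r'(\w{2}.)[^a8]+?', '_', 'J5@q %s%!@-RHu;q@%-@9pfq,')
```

Because the quantifier is non-greedy, it stops expanding at the earliest point where the rest of the pattern can succeed.
Every occurrence is swapped for '_'.

'_ %s%!@-_q@%-@_,'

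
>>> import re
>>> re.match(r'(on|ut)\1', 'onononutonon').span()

`\1` is not a pattern — it's the concrete string captured by group 1, re-applied verbatim.
With `match`, the pattern is implicitly anchored at the beginning.
The match spans [0:4] → 'onon'.
Captured: group 1 = 'on'.

(0, 4)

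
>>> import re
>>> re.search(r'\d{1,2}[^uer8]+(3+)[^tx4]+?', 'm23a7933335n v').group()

This matches 1 to 2 of a digit, then one or more of any character except [uer8]; then one or more of a literal '3' (captured); then one or more of any character except [tx4] (lazy).
Because the quantifier is non-greedy, it stops expanding at the earliest point where the rest of the pattern can succeed.
Unlike `match`, `search` isn't anchored — it looks for the pattern anywhere in the string.
The match spans [1:11] → '23a7933335'.
Captured: group 1 = '3'.

'23a7933335'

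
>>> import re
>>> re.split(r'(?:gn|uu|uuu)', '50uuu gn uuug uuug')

['50', 'u ', ' ', 'ug ', 'ug']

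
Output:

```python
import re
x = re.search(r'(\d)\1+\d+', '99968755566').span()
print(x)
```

After group 1 captures some text, `\1` only succeeds where that same text appears again.
`re.search` tries every starting position until one works.
The match spans [0:11] → '99968755566'.
Captured: group 1 = '9'.

(0, 11)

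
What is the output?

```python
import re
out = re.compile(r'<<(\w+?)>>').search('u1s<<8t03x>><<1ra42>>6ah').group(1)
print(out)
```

`re.search` tries every starting position until one works.
The match spans [3:12] → '<<8t03x>>'.
Captured: group 1 = '8t03x'.

8t03x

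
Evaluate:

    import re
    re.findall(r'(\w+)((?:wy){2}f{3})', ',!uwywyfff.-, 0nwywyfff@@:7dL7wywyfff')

[('u', 'wywyfff'), ('0n', 'wywyfff'), ('7dL7', 'wywyfff')]

`findall` packs the 2 group values into a tuple for every match.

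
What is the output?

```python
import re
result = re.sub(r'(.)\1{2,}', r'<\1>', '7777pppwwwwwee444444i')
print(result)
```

<7><p><w>ee<4>i

`\1` is not a pattern — it's the concrete string captured by group 1, re-applied verbatim.
Matches: at [0:4] → '7777'; at [4:7] → 'ppp'; at [7:12] → 'wwwww'; at [14:20] → '444444'.
The replacement refers to a captured group, so each match is rewritten using its own captured text.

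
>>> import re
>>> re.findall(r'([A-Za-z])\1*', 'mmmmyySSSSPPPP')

['m', 'y', 'S', 'P']

`\1` has to match the exact text group 1 already captured.
`findall` collects group 1 from each match (4 total).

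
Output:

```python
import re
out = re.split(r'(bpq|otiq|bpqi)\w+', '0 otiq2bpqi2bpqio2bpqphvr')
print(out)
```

['0 ', 'otiq', '']

Matches to split on: at [2:25] → 'otiq2bpqi2bpqio2bpqphvr'.
Because the pattern has a capturing group, `split` also inserts each captured text between the pieces.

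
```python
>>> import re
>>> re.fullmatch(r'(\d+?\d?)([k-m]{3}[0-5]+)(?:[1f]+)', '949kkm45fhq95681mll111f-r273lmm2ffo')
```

The pattern matches one or more of a digit (lazy), then optionally a digit (captured); then exactly 3 of a character in [k-m], then one or more of a character in [0-5] (captured); then one or more of one of [1f] (non-capturing group).
`re.fullmatch` is like wrapping the pattern in `^…$` (in single-line mode).
Here there's no way to consume every character, so the call returns None.

None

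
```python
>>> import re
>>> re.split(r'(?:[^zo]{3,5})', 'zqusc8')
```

['z', '']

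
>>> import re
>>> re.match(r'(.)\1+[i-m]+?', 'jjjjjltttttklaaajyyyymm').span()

`\1` has to match the exact text group 1 already captured.
`match` is anchored at position 0; if the pattern doesn't fit there, it returns None.
The match spans [0:6] → 'jjjjjl'.
Captured: group 1 = 'j'.

(0, 6)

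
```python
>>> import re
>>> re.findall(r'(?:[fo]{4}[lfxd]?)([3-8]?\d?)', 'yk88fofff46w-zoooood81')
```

['46', '']

The pattern matches exactly 4 of one of [fo], then optionally one of [lfxd] (non-capturing group); then optionally a character in [3-8], then optionally a digit (captured).
Walking the string: at [4:11] match 'fofff46', group 1 = '46'; at [14:18] match 'oooo', group 1 = ''.
`findall` collects group 1 from each match (2 total).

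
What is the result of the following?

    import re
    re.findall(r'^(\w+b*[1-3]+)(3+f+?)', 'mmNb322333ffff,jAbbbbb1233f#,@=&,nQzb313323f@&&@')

[('mmNb32233', '3f')]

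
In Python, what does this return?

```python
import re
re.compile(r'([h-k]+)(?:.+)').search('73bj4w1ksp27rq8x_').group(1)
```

The match spans [3:17] → 'j4w1ksp27rq8x_'.
Captured: group 1 = 'j'.

'j'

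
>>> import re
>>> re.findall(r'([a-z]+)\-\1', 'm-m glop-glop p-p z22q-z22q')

['m', 'glop', 'p']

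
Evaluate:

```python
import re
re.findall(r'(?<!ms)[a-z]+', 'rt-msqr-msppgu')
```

The negative lookaround is zero-width — it rules out positions where the adjacent text would match, without consuming anything.
`findall` yields the raw match text (3 of them) because the pattern has no groups.

['rt', 'msqr', 'msppgu']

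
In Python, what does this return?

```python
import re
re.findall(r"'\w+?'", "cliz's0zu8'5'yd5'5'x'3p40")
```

["'s0zu8'", "'yd5'", "'x'"]

Walking the string: at [4:11] → "'s0zu8'"; at [12:17] → "'yd5'"; at [18:21] → "'x'".
Since nothing is captured, `findall` lists the 3 matched substrings directly.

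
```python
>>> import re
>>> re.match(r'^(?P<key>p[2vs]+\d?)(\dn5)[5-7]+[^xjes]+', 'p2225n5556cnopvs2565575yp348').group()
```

With `match`, the pattern is implicitly anchored at the beginning.
The match spans [0:15] → 'p2225n5556cnopv'.

'p2225n5556cnopv'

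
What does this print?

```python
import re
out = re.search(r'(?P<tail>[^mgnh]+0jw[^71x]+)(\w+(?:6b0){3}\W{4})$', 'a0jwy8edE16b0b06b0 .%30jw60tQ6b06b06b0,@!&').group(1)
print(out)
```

The match spans [0:42] → 'a0jwy8edE16b0b06b0 .%30jw60tQ6b06b06b0,@!&'.
Captured: group 1 = 'a0jwy8edE16b0b06b0 .%30jw60t', group 2 = 'Q6b06b06b0,@!&'.

a0jwy8edE16b0b06b0 .%30jw60t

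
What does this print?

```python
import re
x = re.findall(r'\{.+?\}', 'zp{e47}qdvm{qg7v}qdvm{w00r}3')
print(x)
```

['{e47}', '{qg7v}', '{w00r}']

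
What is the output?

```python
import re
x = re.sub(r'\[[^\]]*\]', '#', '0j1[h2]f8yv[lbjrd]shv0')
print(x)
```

Matches: at [3:7] → '[h2]'; at [11:18] → '[lbjrd]'.
Each match is replaced by '#'.

0j1#f8yv#shv0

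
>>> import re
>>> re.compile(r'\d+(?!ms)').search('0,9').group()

'0'

A negative assertion filters positions out without eating any characters.
`re.search` tries every starting position until one works.
The match spans [0:1] → '0'.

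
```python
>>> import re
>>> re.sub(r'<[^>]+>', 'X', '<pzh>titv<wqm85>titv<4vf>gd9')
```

'XtitvXtitvXgd9'

Every occurrence is swapped for 'X'.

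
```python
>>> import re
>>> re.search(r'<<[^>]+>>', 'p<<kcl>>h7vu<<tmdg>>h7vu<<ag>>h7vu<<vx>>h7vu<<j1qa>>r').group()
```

'<<kcl>>'

The match spans [1:8] → '<<kcl>>'.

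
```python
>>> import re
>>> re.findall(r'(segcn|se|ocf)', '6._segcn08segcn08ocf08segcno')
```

['segcn', 'segcn', 'ocf', 'segcn']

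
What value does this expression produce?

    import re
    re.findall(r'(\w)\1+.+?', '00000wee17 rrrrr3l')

['0', 'e', 'r']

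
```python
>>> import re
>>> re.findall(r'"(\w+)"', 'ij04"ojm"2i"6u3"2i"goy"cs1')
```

['ojm', '6u3', 'goy']

Walking the string: at [4:9] match '"ojm"', group 1 = 'ojm'; at [11:16] match '"6u3"', group 1 = '6u3'; at [18:23] match '"goy"', group 1 = 'goy'.
`findall` collects group 1 from each match (3 total).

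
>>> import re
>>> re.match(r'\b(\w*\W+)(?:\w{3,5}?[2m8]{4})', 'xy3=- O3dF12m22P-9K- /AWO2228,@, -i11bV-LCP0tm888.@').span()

(0, 15)

Pattern: a word boundary (`\b`, zero-width); then zero or more of a word character, then one or more of a non-word character (captured); then 3 to 5 of a word character (lazy), then exactly 4 of one of [2m8] (non-capturing group).
With `match`, the pattern is implicitly anchored at the beginning.
The match spans [0:15] → 'xy3=- O3dF12m22'.
Captured: group 1 = 'xy3=- '.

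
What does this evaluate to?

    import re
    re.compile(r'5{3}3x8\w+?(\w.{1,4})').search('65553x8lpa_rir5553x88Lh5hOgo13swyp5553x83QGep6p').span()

The `?` after the quantifier makes it lazy — it takes as little as possible before letting the rest of the pattern try.
The match spans [1:13] → '5553x8lpa_ri'.

(1, 13)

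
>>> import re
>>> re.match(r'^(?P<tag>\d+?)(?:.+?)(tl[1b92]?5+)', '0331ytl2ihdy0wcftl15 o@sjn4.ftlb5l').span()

(0, 20)

`re.match` only tries the pattern at the start of the string.
The match spans [0:20] → '0331ytl2ihdy0wcftl15'.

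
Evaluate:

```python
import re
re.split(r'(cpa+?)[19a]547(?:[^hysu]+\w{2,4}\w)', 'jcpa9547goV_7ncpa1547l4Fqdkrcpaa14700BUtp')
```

The pattern matches the literal 'cp', then one or more of a literal 'a' (lazy) (captured); then one of [19a], then the literal '547'; then one or more of any character except [hysu], then 2 to 4 of a word character, then a word character (non-capturing group).
With a capturing group present, the delimiter's captured portion is kept in the result list.

['j', 'cpa', '']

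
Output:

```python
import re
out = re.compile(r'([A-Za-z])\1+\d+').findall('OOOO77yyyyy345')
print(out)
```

`\1` has to match the exact text group 1 already captured.
Matches: at [0:6] match 'OOOO77', group 1 = 'O'; at [6:14] match 'yyyyy345', group 1 = 'y'.
Because there's exactly one group, `findall` drops the full match and keeps group 1 from each hit.

['O', 'y']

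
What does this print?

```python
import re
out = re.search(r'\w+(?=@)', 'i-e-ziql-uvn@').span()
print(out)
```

The `(?=…)`/`(?<=…)` assertion just peeks at neighbouring text; it doesn't advance the match position.
`search` walks the string left to right and returns the first match it finds.
The match spans [9:12] → 'uvn'.

(9, 12)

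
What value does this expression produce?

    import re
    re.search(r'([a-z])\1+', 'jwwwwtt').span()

(1, 5)

`\1` has to match the exact text group 1 already captured.
`re.search` scans for the first position where the pattern succeeds.
The match spans [1:5] → 'wwww'.
Captured: group 1 = 'w'.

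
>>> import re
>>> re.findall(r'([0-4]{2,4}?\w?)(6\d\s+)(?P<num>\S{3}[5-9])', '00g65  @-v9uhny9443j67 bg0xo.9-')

This matches 2 to 4 of a character in [0-4] (lazy), then optionally a word character (captured); then the literal '6', then a digit, then one or more of whitespace (captured); then exactly 3 of a non-whitespace character, then a character in [5-9] (captured as 'num').
Walking the string: at [0:11] match '00g65  @-v9', groups = ('00g', '65  ', '@-v9').
`findall` packs the 3 group values into a tuple for every match.

[('00g', '65  ', '@-v9')]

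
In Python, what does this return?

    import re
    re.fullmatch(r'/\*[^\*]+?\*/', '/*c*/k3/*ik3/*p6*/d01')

None

`re.fullmatch` is like wrapping the pattern in `^…$` (in single-line mode).
Here there's no way to consume every character, so the call returns None.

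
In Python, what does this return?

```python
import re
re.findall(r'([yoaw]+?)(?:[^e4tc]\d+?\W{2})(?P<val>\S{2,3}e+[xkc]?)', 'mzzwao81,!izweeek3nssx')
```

[('wa', 'izweeek')]

The pattern matches one or more of one of [yoaw] (lazy) (captured); then any character except [e4tc], then one or more of a digit (lazy), then exactly 2 of a non-word character (non-capturing group); then 2 to 3 of a non-whitespace character, then one or more of a literal 'e', then optionally one of [xkc] (captured as 'val').
The `?` after the quantifier makes it lazy — it takes as little as possible before letting the rest of the pattern try.
Scanning left to right: at [3:17] match 'wao81,!izweeek', groups = ('wa', 'izweeek').
Multiple groups make `findall` return tuples — one 2-tuple for the one match.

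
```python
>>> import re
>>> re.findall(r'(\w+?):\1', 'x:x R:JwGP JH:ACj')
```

['x']

`\1` is not a pattern — it's the concrete string captured by group 1, re-applied verbatim.
Scanning left to right: at [0:3] match 'x:x', group 1 = 'x'.
With a single group, `findall` returns only what that group captured — 1 item.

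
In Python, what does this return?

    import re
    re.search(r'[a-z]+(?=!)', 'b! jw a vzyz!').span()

(0, 1)

The `(?=…)`/`(?<=…)` assertion just peeks at neighbouring text; it doesn't advance the match position.
The match spans [0:1] → 'b'.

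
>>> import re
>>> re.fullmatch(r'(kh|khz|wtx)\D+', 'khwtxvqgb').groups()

('kh',)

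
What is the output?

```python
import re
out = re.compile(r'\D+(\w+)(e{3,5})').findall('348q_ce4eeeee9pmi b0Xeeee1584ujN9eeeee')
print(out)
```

The pattern matches one or more of a non-digit; then one or more of a word character (captured); then 3 to 5 of a literal 'e' (captured).
Scanning left to right: at [3:13] match 'q_ce4eeeee', groups = ('4ee', 'eee'); at [14:38] match 'pmi b0Xeeee1584ujN9eeeee', groups = ('0Xeeee1584ujN9ee', 'eee').
`findall` packs the 2 group values into a tuple for every match.

[('4ee', 'eee'), ('0Xeeee1584ujN9ee', 'eee')]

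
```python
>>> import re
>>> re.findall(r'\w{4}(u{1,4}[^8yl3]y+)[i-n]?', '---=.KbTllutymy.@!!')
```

This matches exactly 4 of a word character; then 1 to 4 of the literal 'u', then any character except [8yl3], then one or more of the literal 'y' (captured); then optionally a character in [i-n].
One capturing group, so `findall` returns just the captured substring from the one match — 1 in all.

['uty']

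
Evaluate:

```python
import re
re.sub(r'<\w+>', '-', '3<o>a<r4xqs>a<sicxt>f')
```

Every occurrence is swapped for '-'.

'3-a-a-f'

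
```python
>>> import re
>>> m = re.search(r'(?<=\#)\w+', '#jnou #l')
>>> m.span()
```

(1, 5)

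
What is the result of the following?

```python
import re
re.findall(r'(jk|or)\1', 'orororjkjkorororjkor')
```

['or', 'jk', 'or']

A backreference is literal: `\1` must see the identical characters the first group matched.
With a single group, `findall` returns only what that group captured — 3 items.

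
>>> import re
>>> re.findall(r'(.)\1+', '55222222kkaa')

['5', '2', 'k', 'a']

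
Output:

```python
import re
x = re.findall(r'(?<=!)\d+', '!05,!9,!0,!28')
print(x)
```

['05', '9', '0', '28']

The lookaround is zero-width — it requires the adjacent text to match without consuming it, so the asserted text isn't part of the match.
Since nothing is captured, `findall` lists the 4 matched substrings directly.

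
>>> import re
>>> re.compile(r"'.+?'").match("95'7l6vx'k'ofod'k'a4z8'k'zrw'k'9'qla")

`match` is anchored at position 0; if the pattern doesn't fit there, it returns None.
Here the string doesn't start with a match, so the call returns None.

None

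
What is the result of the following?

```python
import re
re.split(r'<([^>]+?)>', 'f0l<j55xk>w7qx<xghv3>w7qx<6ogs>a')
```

`re.split` interleaves the captured-group text with the surrounding fragments.

['f0l', 'j55xk', 'w7qx', 'xghv3', 'w7qx', '6ogs', 'a']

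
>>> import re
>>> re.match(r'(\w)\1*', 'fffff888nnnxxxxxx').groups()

The backreference `\1` re-matches whatever the first group consumed, character for character.
`re.match` only tries the pattern at the start of the string.
The match spans [0:5] → 'fffff'.
Captured: group 1 = 'f'.

('f',)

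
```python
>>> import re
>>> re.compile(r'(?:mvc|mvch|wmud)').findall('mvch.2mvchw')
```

['mvc', 'mvc']

Alternation tries branches left to right and keeps the first one that lets the overall match succeed at that position.
Matches: at [0:3] → 'mvc'; at [6:9] → 'mvc'.
No capturing groups, so `findall` returns the 2 full match strings.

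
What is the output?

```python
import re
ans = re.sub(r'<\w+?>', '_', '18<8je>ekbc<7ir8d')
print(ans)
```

Matches: at [2:7] → '<8je>'.
Every occurrence is swapped for '_'.

18_ekbc<7ir8d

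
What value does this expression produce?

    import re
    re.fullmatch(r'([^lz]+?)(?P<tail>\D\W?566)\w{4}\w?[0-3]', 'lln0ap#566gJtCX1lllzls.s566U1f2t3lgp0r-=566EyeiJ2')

None

The pattern matches one or more of any character except [lz] (lazy) (captured); then a non-digit, then optionally a non-word character, then the literal '566' (captured as 'tail'); then exactly 4 of a word character, then optionally a word character, then a character in [0-3].
For `fullmatch`, every character of the input must be accounted for by the pattern.
Here the string isn't matched end-to-end, so the call returns None.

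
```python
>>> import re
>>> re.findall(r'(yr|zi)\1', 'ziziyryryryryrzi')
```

['zi', 'yr', 'yr']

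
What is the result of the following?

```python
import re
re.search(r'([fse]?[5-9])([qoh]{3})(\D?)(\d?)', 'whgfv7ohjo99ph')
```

None

This matches optionally one of [fse], then a character in [5-9] (captured); then exactly 3 of one of [qoh] (captured); then optionally a non-digit (captured); then optionally a digit (captured).
Here nothing in the string fits, so the call returns None.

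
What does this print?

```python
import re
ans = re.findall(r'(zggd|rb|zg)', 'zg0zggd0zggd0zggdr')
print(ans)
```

['zg', 'zggd', 'zggd', 'zggd']

The regex engine tests alternatives in the order written; an earlier branch that matches wins even if a later one would match more.
Matches: at [0:2] match 'zg', group 1 = 'zg'; at [3:7] match 'zggd', group 1 = 'zggd'; at [8:12] match 'zggd', group 1 = 'zggd'; at [13:17] match 'zggd', group 1 = 'zggd'.
Because there's exactly one group, `findall` drops the full match and keeps group 1 from each hit.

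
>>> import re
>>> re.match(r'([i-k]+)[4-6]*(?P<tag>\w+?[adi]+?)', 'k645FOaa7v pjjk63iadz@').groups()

The match spans [0:7] → 'k645FOa'.
Captured: group 1 = 'k', group 2 = 'FOa'.

('k', 'FOa')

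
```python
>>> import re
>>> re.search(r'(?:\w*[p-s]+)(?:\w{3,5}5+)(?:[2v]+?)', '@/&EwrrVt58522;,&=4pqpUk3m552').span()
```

The pattern matches zero or more of a word character, then one or more of a character in [p-s] (non-capturing group); then 3 to 5 of a word character, then one or more of the literal '5' (non-capturing group); then one or more of one of [2v] (lazy) (non-capturing group).
`re.search` tries every starting position until one works.
The match spans [3:13] → 'EwrrVt5852'.

(3, 13)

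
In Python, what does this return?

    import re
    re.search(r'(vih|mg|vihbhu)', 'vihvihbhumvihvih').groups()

Unlike `match`, `search` isn't anchored — it looks for the pattern anywhere in the string.
The match spans [0:3] → 'vih'.
Captured: group 1 = 'vih'.

('vih',)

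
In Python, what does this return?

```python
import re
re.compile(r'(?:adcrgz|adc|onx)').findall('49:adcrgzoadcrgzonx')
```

['adcrgz', 'adcrgz', 'onx']

Alternation tries branches left to right and keeps the first one that lets the overall match succeed at that position.
Since nothing is captured, `findall` lists the 3 matched substrings directly.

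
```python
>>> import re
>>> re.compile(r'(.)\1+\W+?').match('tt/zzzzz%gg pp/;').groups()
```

`\1` is not a pattern — it's the concrete string captured by group 1, re-applied verbatim.
`re.match` won't scan ahead — the pattern has to work from the very first character.
The match spans [0:3] → 'tt/'.
Captured: group 1 = 't'.

('t',)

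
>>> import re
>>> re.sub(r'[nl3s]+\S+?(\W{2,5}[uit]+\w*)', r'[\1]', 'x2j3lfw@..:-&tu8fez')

'x2j[..:-&tu8fez]'

This matches one or more of one of [nl3s], then one or more of a non-whitespace character (lazy); then 2 to 5 of a non-word character, then one or more of one of [uit], then zero or more of a word character (captured).
Because the quantifier is non-greedy, it stops expanding at the earliest point where the rest of the pattern can succeed.
Matches: at [3:19] → '3lfw@..:-&tu8fez'.
The replacement refers to a captured group, so each match is rewritten using its own captured text.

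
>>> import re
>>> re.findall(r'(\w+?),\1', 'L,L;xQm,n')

The backreference `\1` re-matches whatever the first group consumed, character for character.
One capturing group, so `findall` returns just the captured substring from the one match — 1 in all.

['L']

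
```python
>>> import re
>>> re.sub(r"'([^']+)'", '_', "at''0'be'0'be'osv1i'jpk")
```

"at'_be_be_jpk"

Matches: at [3:6] → "'0'"; at [8:11] → "'0'"; at [13:20] → "'osv1i'".
Each match is replaced by '_'.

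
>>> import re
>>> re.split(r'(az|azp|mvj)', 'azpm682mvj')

['', 'az', 'pm682', 'mvj', '']

Alternation tries branches left to right and keeps the first one that lets the overall match succeed at that position.
Matches to split on: at [0:2] → 'az'; at [7:10] → 'mvj'.
`re.split` interleaves the captured-group text with the surrounding fragments.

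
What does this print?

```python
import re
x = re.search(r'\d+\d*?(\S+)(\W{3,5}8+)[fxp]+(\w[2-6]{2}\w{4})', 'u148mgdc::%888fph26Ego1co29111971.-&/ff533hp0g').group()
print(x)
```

148mgdc::%888fph26Ego1

The pattern matches one or more of a digit, then zero or more of a digit (lazy); then one or more of a non-whitespace character (captured); then 3 to 5 of a non-word character, then one or more of a literal '8' (captured); then one or more of one of [fxp]; then a word character, then exactly 2 of a character in [2-6], then exactly 4 of a word character (captured).
`re.search` tries every starting position until one works.
The match spans [1:23] → '148mgdc::%888fph26Ego1'.
Captured: group 1 = 'mgdc', group 2 = '::%888', group 3 = 'h26Ego1'.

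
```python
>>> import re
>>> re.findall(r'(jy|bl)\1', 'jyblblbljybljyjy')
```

['bl', 'jy']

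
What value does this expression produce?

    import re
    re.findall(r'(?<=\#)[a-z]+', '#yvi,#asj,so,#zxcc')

Because the assertion is zero-width, the text it checks is not consumed and won't appear in the result.
Scanning left to right: at [1:4] → 'yvi'; at [6:9] → 'asj'; at [14:18] → 'zxcc'.
With no groups in the pattern, `findall` gives back each whole match — 3 here.

['yvi', 'asj', 'zxcc']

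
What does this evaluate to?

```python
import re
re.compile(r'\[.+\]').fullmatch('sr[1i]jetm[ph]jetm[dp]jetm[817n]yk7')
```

`re.fullmatch` requires the pattern to consume the entire string.
Here there's no way to consume every character, so the call returns None.

None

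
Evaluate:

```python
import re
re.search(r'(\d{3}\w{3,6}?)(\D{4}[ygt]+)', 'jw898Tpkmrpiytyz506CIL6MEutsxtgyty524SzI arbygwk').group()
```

The match spans [2:15] → '898Tpkmrpiyty'.

'898Tpkmrpiyty'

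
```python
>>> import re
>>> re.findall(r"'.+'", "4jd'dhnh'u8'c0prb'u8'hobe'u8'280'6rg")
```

Matches: at [3:33] → "'dhnh'u8'c0prb'u8'hobe'u8'280'".
With no groups in the pattern, `findall` gives back each whole match — 1 here.

["'dhnh'u8'c0prb'u8'hobe'u8'280'"]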